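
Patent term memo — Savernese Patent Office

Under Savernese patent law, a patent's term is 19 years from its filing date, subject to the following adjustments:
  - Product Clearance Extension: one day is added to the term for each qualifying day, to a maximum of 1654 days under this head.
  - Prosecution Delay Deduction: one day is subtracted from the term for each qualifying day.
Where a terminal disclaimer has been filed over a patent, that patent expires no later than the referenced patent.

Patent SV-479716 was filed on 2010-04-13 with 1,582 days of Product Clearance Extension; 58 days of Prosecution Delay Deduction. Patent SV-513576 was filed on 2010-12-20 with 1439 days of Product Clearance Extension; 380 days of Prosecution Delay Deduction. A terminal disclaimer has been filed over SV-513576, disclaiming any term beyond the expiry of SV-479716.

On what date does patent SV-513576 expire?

2032-11-13

Natural term of SV-513576:
  Base: filing + 19 years → 20 December 2029.
  Product Clearance Extension: 1439 days (within the 1654-day cap) → +1439 days → 28 November 2033.
  Prosecution Delay Deduction: −380 days → 13 November 2032.
Expiry of referenced patent SV-479716:
  Base: filing + 19 years → 13 April 2029.
  Product Clearance Extension: 1582 days (within the 1654-day cap) → +1582 days → 12 August 2033.
  Prosecution Delay Deduction: −58 days → 15 June 2033.
Terminal disclaimer: SV-513576 expires on the earlier of 13 November 2032 and 15 June 2033.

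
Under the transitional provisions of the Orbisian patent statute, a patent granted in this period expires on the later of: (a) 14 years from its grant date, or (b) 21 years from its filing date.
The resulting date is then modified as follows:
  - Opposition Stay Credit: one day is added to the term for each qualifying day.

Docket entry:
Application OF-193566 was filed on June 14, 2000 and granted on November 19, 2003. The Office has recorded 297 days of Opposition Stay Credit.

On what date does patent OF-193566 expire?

April 7, 2022

(a) grant + 14 years → 19 November 2017.
(b) filing + 21 years → 14 June 2021.
Later of the two: 14 June 2021.
Opposition Stay Credit: +297 days → 7 April 2022.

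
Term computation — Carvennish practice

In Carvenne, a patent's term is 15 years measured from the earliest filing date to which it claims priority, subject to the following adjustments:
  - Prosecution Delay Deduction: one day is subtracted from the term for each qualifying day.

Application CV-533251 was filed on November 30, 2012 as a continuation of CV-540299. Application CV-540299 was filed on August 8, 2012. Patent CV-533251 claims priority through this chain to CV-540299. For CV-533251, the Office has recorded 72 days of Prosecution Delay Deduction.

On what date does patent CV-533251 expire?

2027-05-28

Earliest priority filing: 8 August 2012.
Base term: 8 August 2012 + 15 years → 8 August 2027.
Prosecution Delay Deduction: −72 days → 28 May 2027.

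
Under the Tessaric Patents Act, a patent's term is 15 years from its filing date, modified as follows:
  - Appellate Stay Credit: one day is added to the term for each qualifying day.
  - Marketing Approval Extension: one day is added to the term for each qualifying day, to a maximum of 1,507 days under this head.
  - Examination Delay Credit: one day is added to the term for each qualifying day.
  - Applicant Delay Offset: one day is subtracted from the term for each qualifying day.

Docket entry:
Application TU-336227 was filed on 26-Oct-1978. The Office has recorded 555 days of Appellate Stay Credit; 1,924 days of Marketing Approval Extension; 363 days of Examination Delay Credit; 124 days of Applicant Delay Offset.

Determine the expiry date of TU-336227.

2000-02-13

Base term: filing date + 15 years → 26 October 1993.
Appellate Stay Credit: +555 days → 4 May 1995.
Marketing Approval Extension: 1924 days claimed exceeds the 1507-day cap, so +1507 days → 19 June 1999.
Examination Delay Credit: +363 days → 16 June 2000.
Applicant Delay Offset: −124 days → 13 February 2000.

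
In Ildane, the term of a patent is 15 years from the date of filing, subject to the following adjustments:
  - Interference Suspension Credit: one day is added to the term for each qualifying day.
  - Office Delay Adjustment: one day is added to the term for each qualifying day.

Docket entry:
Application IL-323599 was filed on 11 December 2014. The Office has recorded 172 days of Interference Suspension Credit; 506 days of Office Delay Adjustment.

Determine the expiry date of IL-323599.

Base term: filing date + 15 years → 11 December 2029.
Interference Suspension Credit: +172 days → 1 June 2030.
Office Delay Adjustment: +506 days → 20 October 2031.

October 20, 2031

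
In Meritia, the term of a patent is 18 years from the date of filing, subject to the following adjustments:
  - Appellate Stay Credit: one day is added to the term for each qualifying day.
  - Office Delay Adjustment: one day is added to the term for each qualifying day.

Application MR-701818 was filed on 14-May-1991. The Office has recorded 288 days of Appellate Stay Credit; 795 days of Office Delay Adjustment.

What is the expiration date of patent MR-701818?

Base term: filing date + 18 years → 14 May 2009.
Appellate Stay Credit: +288 days → 26 February 2010.
Office Delay Adjustment: +795 days → 1 May 2012.

2012-05-01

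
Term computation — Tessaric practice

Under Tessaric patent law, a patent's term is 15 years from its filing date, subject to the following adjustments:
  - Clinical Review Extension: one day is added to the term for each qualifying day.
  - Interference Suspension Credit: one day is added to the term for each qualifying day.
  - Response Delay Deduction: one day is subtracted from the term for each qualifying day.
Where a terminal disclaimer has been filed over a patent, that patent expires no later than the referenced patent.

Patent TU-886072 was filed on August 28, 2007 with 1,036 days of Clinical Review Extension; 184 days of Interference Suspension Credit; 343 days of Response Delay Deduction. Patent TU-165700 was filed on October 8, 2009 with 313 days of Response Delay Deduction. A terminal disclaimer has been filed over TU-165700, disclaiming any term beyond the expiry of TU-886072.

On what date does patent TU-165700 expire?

Natural term of TU-165700:
  Base: filing + 15 years → 8 October 2024.
  Response Delay Deduction: −313 days → 30 November 2023.
Expiry of referenced patent TU-886072:
  Base: filing + 15 years → 28 August 2022.
  Clinical Review Extension: +1036 days → 29 June 2025.
  Interference Suspension Credit: +184 days → 30 December 2025.
  Response Delay Deduction: −343 days → 21 January 2025.
Terminal disclaimer: TU-165700 expires on the earlier of 30 November 2023 and 21 January 2025.

2023-11-30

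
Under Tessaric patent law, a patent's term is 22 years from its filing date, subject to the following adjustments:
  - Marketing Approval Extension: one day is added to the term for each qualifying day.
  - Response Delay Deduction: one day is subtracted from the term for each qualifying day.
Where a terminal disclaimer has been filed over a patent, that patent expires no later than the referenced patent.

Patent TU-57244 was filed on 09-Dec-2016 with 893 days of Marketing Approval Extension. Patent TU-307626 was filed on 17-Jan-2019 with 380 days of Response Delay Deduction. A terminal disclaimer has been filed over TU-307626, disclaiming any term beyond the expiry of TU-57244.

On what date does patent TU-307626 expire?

Natural term of TU-307626:
  Base: filing + 22 years → 17 January 2041.
  Response Delay Deduction: −380 days → 3 January 2040.
Expiry of referenced patent TU-57244:
  Base: filing + 22 years → 9 December 2038.
  Marketing Approval Extension: +893 days → 20 May 2041.
Terminal disclaimer: TU-307626 expires on the earlier of 3 January 2040 and 20 May 2041.

January 3, 2040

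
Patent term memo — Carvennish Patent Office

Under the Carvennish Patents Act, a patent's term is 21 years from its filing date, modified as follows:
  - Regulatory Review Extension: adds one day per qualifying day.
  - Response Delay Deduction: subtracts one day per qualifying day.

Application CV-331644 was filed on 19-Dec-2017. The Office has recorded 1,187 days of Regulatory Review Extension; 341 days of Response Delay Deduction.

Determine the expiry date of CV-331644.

April 13, 2041

Base term: filing date + 21 years → 19 December 2038.
Regulatory Review Extension: +1187 days → 20 March 2042.
Response Delay Deduction: −341 days → 13 April 2041.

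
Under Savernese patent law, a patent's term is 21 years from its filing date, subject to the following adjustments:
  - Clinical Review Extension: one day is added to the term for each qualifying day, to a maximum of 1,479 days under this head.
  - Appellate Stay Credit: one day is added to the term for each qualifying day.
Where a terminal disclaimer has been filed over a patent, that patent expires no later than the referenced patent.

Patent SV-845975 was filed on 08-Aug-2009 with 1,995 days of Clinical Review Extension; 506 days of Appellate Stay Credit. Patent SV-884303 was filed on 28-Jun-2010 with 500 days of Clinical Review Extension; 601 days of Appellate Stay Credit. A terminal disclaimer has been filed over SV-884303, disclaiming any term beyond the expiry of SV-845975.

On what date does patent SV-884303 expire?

Natural term of SV-884303:
  Base: filing + 21 years → 28 June 2031.
  Clinical Review Extension: 500 days (within the 1479-day cap) → +500 days → 9 November 2032.
  Appellate Stay Credit: +601 days → 3 July 2034.
Expiry of referenced patent SV-845975:
  Base: filing + 21 years → 8 August 2030.
  Clinical Review Extension: 1995 days claimed exceeds the 1479-day cap, so +1479 days → 26 August 2034.
  Appellate Stay Credit: +506 days → 14 January 2036.
Terminal disclaimer: SV-884303 expires on the earlier of 3 July 2034 and 14 January 2036.

2034-07-03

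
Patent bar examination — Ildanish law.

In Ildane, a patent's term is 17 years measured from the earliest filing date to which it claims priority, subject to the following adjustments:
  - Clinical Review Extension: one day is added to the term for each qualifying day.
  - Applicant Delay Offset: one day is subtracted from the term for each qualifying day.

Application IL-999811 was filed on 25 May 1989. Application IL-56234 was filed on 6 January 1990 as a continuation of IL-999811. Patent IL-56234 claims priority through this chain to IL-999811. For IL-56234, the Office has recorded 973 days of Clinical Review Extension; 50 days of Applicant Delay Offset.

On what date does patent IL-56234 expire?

Earliest priority filing: 25 May 1989.
Base term: 25 May 1989 + 17 years → 25 May 2006.
Clinical Review Extension: +973 days → 22 January 2009.
Applicant Delay Offset: −50 days → 3 December 2008.

December 3, 2008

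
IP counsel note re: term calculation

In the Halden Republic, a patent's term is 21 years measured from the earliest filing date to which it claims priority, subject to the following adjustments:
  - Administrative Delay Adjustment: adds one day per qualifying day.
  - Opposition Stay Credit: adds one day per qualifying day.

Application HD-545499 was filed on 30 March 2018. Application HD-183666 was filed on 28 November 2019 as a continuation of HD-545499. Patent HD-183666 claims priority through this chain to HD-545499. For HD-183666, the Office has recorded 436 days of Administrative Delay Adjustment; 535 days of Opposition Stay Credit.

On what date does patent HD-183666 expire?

November 25, 2041

Earliest priority filing: 30 March 2018.
Base term: 30 March 2018 + 21 years → 30 March 2039.
Administrative Delay Adjustment: +436 days → 8 June 2040.
Opposition Stay Credit: +535 days → 25 November 2041.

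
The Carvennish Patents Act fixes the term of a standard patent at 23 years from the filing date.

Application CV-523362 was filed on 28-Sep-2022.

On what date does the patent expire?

Filing date + 23 years → 28 September 2045.

2045-09-28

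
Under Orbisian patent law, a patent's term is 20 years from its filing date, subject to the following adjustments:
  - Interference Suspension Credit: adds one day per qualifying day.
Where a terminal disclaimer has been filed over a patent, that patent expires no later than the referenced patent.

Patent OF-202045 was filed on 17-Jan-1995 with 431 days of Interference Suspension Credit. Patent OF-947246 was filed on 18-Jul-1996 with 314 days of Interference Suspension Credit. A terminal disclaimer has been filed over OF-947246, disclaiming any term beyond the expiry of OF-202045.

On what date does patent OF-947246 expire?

Natural term of OF-947246:
  Base: filing + 20 years → 18 July 2016.
  Interference Suspension Credit: +314 days → 28 May 2017.
Expiry of referenced patent OF-202045:
  Base: filing + 20 years → 17 January 2015.
  Interference Suspension Credit: +431 days → 23 March 2016.
Terminal disclaimer: OF-947246 expires on the earlier of 28 May 2017 and 23 March 2016.

2016-03-23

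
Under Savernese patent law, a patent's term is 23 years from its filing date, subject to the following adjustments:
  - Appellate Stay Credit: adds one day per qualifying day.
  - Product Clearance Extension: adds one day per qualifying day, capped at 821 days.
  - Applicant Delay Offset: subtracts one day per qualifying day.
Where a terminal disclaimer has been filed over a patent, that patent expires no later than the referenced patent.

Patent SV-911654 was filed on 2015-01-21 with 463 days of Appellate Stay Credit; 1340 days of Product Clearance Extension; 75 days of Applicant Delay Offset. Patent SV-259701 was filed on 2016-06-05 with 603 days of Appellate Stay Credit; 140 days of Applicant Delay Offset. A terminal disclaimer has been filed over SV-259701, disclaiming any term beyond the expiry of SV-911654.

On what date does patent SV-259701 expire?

September 10, 2040

Natural term of SV-259701:
  Base: filing + 23 years → 5 June 2039.
  Appellate Stay Credit: +603 days → 28 January 2041.
  Applicant Delay Offset: −140 days → 10 September 2040.
Expiry of referenced patent SV-911654:
  Base: filing + 23 years → 21 January 2038.
  Appellate Stay Credit: +463 days → 29 April 2039.
  Product Clearance Extension: 1340 days claimed exceeds the 821-day cap, so +821 days → 28 July 2041.
  Applicant Delay Offset: −75 days → 14 May 2041.
Terminal disclaimer: SV-259701 expires on the earlier of 10 September 2040 and 14 May 2041.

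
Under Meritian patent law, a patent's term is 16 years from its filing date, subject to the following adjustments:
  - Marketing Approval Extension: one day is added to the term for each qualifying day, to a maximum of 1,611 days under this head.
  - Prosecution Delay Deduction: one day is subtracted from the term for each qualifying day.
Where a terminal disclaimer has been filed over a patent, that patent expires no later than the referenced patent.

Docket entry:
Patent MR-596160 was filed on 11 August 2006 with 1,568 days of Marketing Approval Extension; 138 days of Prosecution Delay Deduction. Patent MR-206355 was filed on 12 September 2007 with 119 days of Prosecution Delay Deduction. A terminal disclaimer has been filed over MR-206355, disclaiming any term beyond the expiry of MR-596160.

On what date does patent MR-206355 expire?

2023-05-16

Natural term of MR-206355:
  Base: filing + 16 years → 12 September 2023.
  Prosecution Delay Deduction: −119 days → 16 May 2023.
Expiry of referenced patent MR-596160:
  Base: filing + 16 years → 11 August 2022.
  Marketing Approval Extension: 1568 days (within the 1611-day cap) → +1568 days → 26 November 2026.
  Prosecution Delay Deduction: −138 days → 11 July 2026.
Terminal disclaimer: MR-206355 expires on the earlier of 16 May 2023 and 11 July 2026.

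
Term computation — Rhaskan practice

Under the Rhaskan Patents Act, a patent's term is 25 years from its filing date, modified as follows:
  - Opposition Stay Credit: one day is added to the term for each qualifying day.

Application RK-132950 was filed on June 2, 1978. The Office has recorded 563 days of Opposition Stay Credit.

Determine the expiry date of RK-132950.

December 16, 2004

Base term: filing date + 25 years → 2 June 2003.
Opposition Stay Credit: +563 days → 16 December 2004.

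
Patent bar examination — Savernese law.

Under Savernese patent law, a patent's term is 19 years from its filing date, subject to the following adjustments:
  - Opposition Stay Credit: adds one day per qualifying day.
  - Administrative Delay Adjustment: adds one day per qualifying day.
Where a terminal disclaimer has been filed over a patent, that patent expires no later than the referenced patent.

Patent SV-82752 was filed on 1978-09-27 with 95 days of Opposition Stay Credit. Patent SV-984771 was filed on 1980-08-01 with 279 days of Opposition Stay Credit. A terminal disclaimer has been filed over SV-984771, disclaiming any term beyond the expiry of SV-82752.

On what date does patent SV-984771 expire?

Natural term of SV-984771:
  Base: filing + 19 years → 1 August 1999.
  Opposition Stay Credit: +279 days → 6 May 2000.
Expiry of referenced patent SV-82752:
  Base: filing + 19 years → 27 September 1997.
  Opposition Stay Credit: +95 days → 31 December 1997.
Terminal disclaimer: SV-984771 expires on the earlier of 6 May 2000 and 31 December 1997.

December 31, 1997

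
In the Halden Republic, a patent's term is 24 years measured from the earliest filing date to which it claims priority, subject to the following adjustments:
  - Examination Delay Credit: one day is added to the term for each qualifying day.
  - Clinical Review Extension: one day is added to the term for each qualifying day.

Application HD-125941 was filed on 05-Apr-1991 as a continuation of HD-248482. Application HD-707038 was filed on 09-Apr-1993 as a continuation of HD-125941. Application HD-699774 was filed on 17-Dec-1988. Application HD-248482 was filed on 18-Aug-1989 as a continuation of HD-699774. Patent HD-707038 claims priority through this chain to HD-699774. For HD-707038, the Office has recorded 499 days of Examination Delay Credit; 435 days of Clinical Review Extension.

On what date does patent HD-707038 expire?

Earliest priority filing: 17 December 1988.
Base term: 17 December 1988 + 24 years → 17 December 2012.
Examination Delay Credit: +499 days → 30 April 2014.
Clinical Review Extension: +435 days → 9 July 2015.

2015-07-09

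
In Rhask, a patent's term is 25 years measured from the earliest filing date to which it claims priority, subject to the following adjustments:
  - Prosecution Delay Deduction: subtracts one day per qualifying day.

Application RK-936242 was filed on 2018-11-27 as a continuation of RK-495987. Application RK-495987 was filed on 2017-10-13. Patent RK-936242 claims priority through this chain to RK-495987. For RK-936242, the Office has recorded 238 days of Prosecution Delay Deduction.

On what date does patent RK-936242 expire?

February 17, 2042

Earliest priority filing: 13 October 2017.
Base term: 13 October 2017 + 25 years → 13 October 2042.
Prosecution Delay Deduction: −238 days → 17 February 2042.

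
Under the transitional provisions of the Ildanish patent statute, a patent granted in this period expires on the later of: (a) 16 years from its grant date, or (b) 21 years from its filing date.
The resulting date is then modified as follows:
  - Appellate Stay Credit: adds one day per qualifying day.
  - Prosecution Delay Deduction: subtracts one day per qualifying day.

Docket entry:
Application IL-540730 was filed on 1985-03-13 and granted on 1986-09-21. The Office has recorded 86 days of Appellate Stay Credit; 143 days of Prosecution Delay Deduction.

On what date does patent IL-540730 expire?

(a) grant + 16 years → 21 September 2002.
(b) filing + 21 years → 13 March 2006.
Later of the two: 13 March 2006.
Appellate Stay Credit: +86 days → 7 June 2006.
Prosecution Delay Deduction: −143 days → 15 January 2006.

2006-01-15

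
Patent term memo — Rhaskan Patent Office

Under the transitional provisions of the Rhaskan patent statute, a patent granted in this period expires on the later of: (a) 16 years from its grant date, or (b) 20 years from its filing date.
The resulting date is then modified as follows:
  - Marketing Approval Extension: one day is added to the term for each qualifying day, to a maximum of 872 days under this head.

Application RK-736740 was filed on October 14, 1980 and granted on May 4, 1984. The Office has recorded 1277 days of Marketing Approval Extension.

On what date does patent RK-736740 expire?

(a) grant + 16 years → 4 May 2000.
(b) filing + 20 years → 14 October 2000.
Later of the two: 14 October 2000.
Marketing Approval Extension: 1277 days claimed exceeds the 872-day cap, so +872 days → 5 March 2003.

2003-03-05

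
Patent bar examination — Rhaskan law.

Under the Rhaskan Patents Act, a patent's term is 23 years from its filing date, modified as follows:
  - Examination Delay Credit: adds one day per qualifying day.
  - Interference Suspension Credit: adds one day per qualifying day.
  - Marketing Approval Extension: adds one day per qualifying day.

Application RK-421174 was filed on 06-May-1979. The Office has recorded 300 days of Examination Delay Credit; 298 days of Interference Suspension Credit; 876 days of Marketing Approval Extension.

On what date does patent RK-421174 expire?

2006-05-19

Base term: filing date + 23 years → 6 May 2002.
Examination Delay Credit: +300 days → 2 March 2003.
Interference Suspension Credit: +298 days → 25 December 2003.
Marketing Approval Extension: +876 days → 19 May 2006.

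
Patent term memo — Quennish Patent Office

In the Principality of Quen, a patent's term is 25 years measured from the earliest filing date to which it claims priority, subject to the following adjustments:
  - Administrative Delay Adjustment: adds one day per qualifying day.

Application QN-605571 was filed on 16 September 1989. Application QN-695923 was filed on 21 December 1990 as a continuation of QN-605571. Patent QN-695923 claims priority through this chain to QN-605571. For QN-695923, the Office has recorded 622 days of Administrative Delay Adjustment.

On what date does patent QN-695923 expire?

Earliest priority filing: 16 September 1989.
Base term: 16 September 1989 + 25 years → 16 September 2014.
Administrative Delay Adjustment: +622 days → 30 May 2016.

2016-05-30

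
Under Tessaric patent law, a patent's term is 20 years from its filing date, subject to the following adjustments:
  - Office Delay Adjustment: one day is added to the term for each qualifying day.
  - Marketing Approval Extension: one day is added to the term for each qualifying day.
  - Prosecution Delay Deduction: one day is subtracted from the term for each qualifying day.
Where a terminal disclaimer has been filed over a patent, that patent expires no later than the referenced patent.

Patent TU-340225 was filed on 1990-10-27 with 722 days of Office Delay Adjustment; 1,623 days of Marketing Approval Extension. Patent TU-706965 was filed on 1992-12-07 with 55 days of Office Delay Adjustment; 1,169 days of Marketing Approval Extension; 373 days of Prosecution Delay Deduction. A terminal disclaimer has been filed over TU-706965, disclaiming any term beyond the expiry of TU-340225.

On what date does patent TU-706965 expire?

2015-04-07

Natural term of TU-706965:
  Base: filing + 20 years → 7 December 2012.
  Office Delay Adjustment: +55 days → 31 January 2013.
  Marketing Approval Extension: +1169 days → 14 April 2016.
  Prosecution Delay Deduction: −373 days → 7 April 2015.
Expiry of referenced patent TU-340225:
  Base: filing + 20 years → 27 October 2010.
  Office Delay Adjustment: +722 days → 18 October 2012.
  Marketing Approval Extension: +1623 days → 29 March 2017.
Terminal disclaimer: TU-706965 expires on the earlier of 7 April 2015 and 29 March 2017.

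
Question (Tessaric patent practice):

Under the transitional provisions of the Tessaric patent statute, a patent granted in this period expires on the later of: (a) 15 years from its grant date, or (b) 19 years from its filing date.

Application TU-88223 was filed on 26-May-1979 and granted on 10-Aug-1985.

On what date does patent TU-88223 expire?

(a) grant + 15 years → 10 August 2000.
(b) filing + 19 years → 26 May 1998.
Later of the two: 10 August 2000.

August 10, 2000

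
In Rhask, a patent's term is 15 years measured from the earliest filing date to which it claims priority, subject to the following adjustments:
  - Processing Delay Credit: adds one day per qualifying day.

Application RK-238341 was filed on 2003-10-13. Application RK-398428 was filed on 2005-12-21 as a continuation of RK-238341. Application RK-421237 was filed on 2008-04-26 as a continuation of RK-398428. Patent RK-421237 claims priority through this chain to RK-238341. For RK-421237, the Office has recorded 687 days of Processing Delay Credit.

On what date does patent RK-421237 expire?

Earliest priority filing: 13 October 2003.
Base term: 13 October 2003 + 15 years → 13 October 2018.
Processing Delay Credit: +687 days → 30 August 2020.

August 30, 2020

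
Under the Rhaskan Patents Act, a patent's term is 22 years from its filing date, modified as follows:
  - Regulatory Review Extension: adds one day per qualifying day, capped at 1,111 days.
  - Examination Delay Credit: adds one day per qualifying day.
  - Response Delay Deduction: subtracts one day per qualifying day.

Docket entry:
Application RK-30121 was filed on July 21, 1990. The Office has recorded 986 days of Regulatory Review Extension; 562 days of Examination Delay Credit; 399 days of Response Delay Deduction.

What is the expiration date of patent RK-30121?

Base term: filing date + 22 years → 21 July 2012.
Regulatory Review Extension: 986 days (within the 1111-day cap) → +986 days → 3 April 2015.
Examination Delay Credit: +562 days → 16 October 2016.
Response Delay Deduction: −399 days → 13 September 2015.

September 13, 2015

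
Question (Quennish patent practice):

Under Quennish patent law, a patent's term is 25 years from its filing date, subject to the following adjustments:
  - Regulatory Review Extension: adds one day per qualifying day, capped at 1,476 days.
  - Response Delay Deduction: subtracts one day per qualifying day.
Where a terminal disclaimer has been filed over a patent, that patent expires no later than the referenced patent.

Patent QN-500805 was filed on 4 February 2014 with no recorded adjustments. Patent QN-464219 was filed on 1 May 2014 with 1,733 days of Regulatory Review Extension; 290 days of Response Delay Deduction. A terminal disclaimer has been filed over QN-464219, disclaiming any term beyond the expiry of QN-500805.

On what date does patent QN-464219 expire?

February 4, 2039

Natural term of QN-464219:
  Base: filing + 25 years → 1 May 2039.
  Regulatory Review Extension: 1733 days claimed exceeds the 1476-day cap, so +1476 days → 16 May 2043.
  Response Delay Deduction: −290 days → 30 July 2042.
Expiry of referenced patent QN-500805:
  Base: filing + 25 years → 4 February 2039.
Terminal disclaimer: QN-464219 expires on the earlier of 30 July 2042 and 4 February 2039.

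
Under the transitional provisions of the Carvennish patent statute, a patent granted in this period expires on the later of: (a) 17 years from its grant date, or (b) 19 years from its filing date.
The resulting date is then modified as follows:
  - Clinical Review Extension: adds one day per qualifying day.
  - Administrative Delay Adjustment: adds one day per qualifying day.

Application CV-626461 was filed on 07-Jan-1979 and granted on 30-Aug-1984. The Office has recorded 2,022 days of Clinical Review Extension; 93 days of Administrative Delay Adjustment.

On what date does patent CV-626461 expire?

June 15, 2007

(a) grant + 17 years → 30 August 2001.
(b) filing + 19 years → 7 January 1998.
Later of the two: 30 August 2001.
Clinical Review Extension: +2022 days → 14 March 2007.
Administrative Delay Adjustment: +93 days → 15 June 2007.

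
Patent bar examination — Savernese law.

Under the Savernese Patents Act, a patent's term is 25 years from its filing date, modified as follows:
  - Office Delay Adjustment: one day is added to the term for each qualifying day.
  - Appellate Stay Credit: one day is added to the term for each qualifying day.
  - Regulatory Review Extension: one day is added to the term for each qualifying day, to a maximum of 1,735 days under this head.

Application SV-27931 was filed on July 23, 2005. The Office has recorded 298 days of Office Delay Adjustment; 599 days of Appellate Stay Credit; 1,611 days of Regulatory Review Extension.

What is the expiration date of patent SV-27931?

June 4, 2037

Base term: filing date + 25 years → 23 July 2030.
Office Delay Adjustment: +298 days → 17 May 2031.
Appellate Stay Credit: +599 days → 5 January 2033.
Regulatory Review Extension: 1611 days (within the 1735-day cap) → +1611 days → 4 June 2037.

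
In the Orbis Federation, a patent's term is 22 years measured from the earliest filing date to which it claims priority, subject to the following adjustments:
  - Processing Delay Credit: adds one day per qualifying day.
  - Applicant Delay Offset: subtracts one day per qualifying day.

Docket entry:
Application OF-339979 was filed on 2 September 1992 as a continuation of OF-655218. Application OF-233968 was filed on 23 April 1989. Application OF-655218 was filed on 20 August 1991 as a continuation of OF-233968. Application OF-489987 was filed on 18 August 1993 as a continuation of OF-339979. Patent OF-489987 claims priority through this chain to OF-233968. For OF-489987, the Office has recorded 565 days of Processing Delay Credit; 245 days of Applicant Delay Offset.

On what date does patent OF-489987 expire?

Earliest priority filing: 23 April 1989.
Base term: 23 April 1989 + 22 years → 23 April 2011.
Processing Delay Credit: +565 days → 8 November 2012.
Applicant Delay Offset: −245 days → 8 March 2012.

2012-03-08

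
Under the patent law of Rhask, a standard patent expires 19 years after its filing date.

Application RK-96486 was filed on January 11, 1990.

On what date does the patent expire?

January 11, 2009

Filing date + 19 years → 11 January 2009.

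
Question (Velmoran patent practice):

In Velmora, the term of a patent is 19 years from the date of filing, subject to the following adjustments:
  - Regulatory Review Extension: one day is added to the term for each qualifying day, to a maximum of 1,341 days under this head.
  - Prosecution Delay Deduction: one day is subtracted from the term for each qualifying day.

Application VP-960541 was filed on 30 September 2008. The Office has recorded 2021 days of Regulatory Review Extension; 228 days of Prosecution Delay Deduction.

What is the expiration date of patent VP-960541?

Base term: filing date + 19 years → 30 September 2027.
Regulatory Review Extension: 2021 days claimed exceeds the 1341-day cap, so +1341 days → 2 June 2031.
Prosecution Delay Deduction: −228 days → 17 October 2030.

October 17, 2030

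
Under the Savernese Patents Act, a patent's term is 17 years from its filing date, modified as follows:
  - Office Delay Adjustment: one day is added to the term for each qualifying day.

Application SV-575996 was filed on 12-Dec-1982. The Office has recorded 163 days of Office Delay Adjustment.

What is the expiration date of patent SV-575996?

May 23, 2000

Base term: filing date + 17 years → 12 December 1999.
Office Delay Adjustment: +163 days → 23 May 2000.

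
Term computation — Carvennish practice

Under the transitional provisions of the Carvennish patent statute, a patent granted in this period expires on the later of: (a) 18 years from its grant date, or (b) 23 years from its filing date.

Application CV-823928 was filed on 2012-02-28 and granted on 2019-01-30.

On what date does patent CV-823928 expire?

(a) grant + 18 years → 30 January 2037.
(b) filing + 23 years → 28 February 2035.
Later of the two: 30 January 2037.

January 30, 2037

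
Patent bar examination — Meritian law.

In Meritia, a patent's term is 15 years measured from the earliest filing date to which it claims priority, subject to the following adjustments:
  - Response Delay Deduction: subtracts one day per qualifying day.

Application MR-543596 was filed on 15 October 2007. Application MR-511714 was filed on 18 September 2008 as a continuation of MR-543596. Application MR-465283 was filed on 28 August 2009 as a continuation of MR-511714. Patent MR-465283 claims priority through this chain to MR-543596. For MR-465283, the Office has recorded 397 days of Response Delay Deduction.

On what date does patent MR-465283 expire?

2021-09-13

Earliest priority filing: 15 October 2007.
Base term: 15 October 2007 + 15 years → 15 October 2022.
Response Delay Deduction: −397 days → 13 September 2021.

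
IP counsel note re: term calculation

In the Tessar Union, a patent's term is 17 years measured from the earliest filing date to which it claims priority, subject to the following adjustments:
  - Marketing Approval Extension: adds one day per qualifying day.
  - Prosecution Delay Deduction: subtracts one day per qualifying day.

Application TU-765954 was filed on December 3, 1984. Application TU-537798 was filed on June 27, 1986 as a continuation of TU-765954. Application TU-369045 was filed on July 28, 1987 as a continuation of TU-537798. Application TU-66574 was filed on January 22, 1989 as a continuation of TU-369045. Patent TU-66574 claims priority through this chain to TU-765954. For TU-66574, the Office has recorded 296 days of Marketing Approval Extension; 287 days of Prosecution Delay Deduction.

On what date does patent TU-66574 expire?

December 12, 2001

Earliest priority filing: 3 December 1984.
Base term: 3 December 1984 + 17 years → 3 December 2001.
Marketing Approval Extension: +296 days → 25 September 2002.
Prosecution Delay Deduction: −287 days → 12 December 2001.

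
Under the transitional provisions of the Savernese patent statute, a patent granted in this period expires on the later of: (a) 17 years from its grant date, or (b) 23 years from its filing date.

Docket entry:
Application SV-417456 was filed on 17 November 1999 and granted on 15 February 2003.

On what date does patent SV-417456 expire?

November 17, 2022

(a) grant + 17 years → 15 February 2020.
(b) filing + 23 years → 17 November 2022.
Later of the two: 17 November 2022.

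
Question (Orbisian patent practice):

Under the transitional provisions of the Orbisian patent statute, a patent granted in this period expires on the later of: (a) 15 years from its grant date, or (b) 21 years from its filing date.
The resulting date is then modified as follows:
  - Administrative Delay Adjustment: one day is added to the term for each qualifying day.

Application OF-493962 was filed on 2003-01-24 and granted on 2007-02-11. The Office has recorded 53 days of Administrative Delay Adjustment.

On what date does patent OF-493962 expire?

March 17, 2024

(a) grant + 15 years → 11 February 2022.
(b) filing + 21 years → 24 January 2024.
Later of the two: 24 January 2024.
Administrative Delay Adjustment: +53 days → 17 March 2024.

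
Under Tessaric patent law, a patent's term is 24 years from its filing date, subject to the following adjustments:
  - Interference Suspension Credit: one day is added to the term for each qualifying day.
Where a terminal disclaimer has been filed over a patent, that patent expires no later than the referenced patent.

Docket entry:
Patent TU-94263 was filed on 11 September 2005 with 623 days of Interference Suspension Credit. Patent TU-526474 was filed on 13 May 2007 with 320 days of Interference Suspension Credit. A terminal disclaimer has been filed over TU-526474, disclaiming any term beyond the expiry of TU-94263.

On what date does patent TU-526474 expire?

2031-05-27

Natural term of TU-526474:
  Base: filing + 24 years → 13 May 2031.
  Interference Suspension Credit: +320 days → 28 March 2032.
Expiry of referenced patent TU-94263:
  Base: filing + 24 years → 11 September 2029.
  Interference Suspension Credit: +623 days → 27 May 2031.
Terminal disclaimer: TU-526474 expires on the earlier of 28 March 2032 and 27 May 2031.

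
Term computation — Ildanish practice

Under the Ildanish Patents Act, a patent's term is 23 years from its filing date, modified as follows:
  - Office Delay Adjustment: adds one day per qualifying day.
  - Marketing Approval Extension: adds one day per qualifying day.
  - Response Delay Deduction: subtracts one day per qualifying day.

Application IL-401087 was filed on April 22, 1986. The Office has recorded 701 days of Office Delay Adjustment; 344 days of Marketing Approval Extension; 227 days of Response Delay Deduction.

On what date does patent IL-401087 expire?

Base term: filing date + 23 years → 22 April 2009.
Office Delay Adjustment: +701 days → 24 March 2011.
Marketing Approval Extension: +344 days → 2 March 2012.
Response Delay Deduction: −227 days → 19 July 2011.

July 19, 2011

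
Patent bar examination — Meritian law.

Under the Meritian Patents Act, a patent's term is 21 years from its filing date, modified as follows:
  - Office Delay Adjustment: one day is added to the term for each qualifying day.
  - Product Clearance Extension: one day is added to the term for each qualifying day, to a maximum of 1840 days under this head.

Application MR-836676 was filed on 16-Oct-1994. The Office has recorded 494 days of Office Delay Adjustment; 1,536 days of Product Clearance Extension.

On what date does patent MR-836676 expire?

2021-05-07

Base term: filing date + 21 years → 16 October 2015.
Office Delay Adjustment: +494 days → 21 February 2017.
Product Clearance Extension: 1536 days (within the 1840-day cap) → +1536 days → 7 May 2021.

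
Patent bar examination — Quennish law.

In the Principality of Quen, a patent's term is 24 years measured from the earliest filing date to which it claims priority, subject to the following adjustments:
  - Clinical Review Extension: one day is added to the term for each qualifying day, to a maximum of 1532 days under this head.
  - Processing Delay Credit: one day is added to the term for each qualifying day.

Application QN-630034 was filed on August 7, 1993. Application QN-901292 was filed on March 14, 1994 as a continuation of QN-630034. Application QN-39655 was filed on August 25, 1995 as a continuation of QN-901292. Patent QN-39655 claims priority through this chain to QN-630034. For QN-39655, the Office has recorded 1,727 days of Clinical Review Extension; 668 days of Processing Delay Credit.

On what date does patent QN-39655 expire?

Earliest priority filing: 7 August 1993.
Base term: 7 August 1993 + 24 years → 7 August 2017.
Clinical Review Extension: 1727 days claimed exceeds the 1532-day cap, so +1532 days → 17 October 2021.
Processing Delay Credit: +668 days → 16 August 2023.

August 16, 2023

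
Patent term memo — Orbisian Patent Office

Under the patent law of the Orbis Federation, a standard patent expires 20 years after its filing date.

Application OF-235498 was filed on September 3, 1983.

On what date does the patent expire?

2003-09-03

Filing date + 20 years → 3 September 2003.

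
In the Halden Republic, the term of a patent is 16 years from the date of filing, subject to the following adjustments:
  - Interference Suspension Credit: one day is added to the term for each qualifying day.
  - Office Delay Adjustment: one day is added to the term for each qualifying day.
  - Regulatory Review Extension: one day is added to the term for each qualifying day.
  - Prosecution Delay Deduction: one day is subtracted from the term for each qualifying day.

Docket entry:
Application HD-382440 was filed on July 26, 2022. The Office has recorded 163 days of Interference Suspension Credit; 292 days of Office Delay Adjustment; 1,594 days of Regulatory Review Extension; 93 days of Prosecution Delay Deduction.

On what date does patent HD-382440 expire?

2043-12-03

Base term: filing date + 16 years → 26 July 2038.
Interference Suspension Credit: +163 days → 5 January 2039.
Office Delay Adjustment: +292 days → 24 October 2039.
Regulatory Review Extension: +1594 days → 5 March 2044.
Prosecution Delay Deduction: −93 days → 3 December 2043.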